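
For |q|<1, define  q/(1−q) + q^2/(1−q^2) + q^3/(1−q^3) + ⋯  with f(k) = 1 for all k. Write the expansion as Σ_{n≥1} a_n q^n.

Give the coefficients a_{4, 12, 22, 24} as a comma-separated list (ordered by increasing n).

3, 6, 4, 8

[q^4] f(4)=1,f(2)=1,f(1)=1 ⇒ 3
q^12  k|12↦f(k): 12:1 6:1 4:1 3:1 2:1 1:1  a_12=6
d|22:{22,11,2,1}  Σf=1+1+1+1=4
[q^24] f(24)=1,f(12)=1,f(8)=1,f(6)=1,f(4)=1,f(3)=1,f(2)=1,f(1)=1 ⇒ 8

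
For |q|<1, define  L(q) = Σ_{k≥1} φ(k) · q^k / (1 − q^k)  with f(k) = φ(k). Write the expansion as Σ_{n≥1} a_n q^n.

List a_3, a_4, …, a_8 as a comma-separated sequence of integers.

n=3: 1·3 3·1  φ→[1+2]=3
n=4: 4·1 2·2 1·4  φ→[2+1+1]=4
n=5: 1·5 5·1  φ→[1+4]=5
[q^6] φ(6)=2,φ(3)=2,φ(2)=1,φ(1)=1 ⇒ 6
q^7  k|7↦φ(k): 7:6 1:1  a_7=7
q^8  k|8↦φ(k): 8:4 4:2 2:1 1:1  a_8=8

3, 4, 5, 6, 7, 8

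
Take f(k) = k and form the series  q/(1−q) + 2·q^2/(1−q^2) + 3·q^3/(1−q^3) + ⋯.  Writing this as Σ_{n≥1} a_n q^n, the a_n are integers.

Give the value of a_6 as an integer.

n=6: 1·6 2·3 3·2 6·1  f→[1+2+3+6]=12

a_6 = 12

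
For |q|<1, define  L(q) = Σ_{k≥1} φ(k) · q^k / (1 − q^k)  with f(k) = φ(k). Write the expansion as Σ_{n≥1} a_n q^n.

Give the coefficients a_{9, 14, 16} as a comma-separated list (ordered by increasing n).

d|9:{9,3,1}  Σφ=6+2+1=9
q^14  k|14↦φ(k): 14:6 7:6 2:1 1:1  a_14=14
d|16:{1,2,4,8,16}  Σφ=1+1+2+4+8=16

9, 14, 16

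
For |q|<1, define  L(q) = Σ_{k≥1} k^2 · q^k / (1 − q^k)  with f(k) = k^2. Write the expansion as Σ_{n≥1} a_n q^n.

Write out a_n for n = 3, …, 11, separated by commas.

n=3: 1·3 3·1  f→[1+9]=10
q^4  k|4↦f(k): 4:16 2:4 1:1  a_4=21
q^5  k|5↦f(k): 1:1 5:25  a_5=26
d|6:{6,3,2,1}  Σf=36+9+4+1=50
[q^7] f(7)=49,f(1)=1 ⇒ 50
q^8  k|8↦f(k): 1:1 2:4 4:16 8:64  a_8=85
n=9: 9·1 3·3 1·9  f→[81+9+1]=91
[q^10] f(1)=1,f(2)=4,f(5)=25,f(10)=100 ⇒ 130
q^11  k|11↦f(k): 1:1 11:121  a_11=122

10, 21, 26, 50, 50, 85, 91, 130, 122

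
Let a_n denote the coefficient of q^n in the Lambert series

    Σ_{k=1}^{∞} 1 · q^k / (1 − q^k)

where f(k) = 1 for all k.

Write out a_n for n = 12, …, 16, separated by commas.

6, 2, 4, 4, 5

q^12  k|12↦f(k): 1:1 2:1 3:1 4:1 6:1 12:1  a_12=6
[q^13] f(13)=1,f(1)=1 ⇒ 2
[q^14] f(14)=1,f(7)=1,f(2)=1,f(1)=1 ⇒ 4
n=15: 1·15 3·5 5·3 15·1  f→[1+1+1+1]=4
[q^16] f(1)=1,f(2)=1,f(4)=1,f(8)=1,f(16)=1 ⇒ 5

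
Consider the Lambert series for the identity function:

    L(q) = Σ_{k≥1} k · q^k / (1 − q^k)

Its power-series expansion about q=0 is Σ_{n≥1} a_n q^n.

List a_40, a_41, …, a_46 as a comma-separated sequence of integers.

d|40:{40,20,10,8,5,4,2,1}  Σf=40+20+10+8+5+4+2+1=90
n=41: 41·1 1·41  f→[41+1]=42
q^42  k|42↦f(k): 1:1 2:2 3:3 6:6 7:7 14:14 21:21 42:42  a_42=96
d|43:{43,1}  Σf=43+1=44
q^44  k|44↦f(k): 44:44 22:22 11:11 4:4 2:2 1:1  a_44=84
[q^45] f(45)=45,f(15)=15,f(9)=9,f(5)=5,f(3)=3,f(1)=1 ⇒ 78
d|46:{46,23,2,1}  Σf=46+23+2+1=72

90, 42, 96, 44, 84, 78, 72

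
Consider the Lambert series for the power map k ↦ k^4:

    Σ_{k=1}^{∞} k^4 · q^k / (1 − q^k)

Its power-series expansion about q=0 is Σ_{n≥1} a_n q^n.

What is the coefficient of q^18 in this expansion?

d|18:{1,2,3,6,9,18}  Σf=1+16+81+1296+6561+104976=112931

a_18 = 112931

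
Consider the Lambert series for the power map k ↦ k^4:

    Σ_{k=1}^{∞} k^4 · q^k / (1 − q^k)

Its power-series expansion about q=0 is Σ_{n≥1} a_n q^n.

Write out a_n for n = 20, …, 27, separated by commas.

170898, 196964, 248914, 279842, 358258, 391251, 485554, 538084

[q^20] f(20)=160000,f(10)=10000,f(5)=625,f(4)=256,f(2)=16,f(1)=1 ⇒ 170898
q^21  k|21↦f(k): 21:194481 7:2401 3:81 1:1  a_21=196964
[q^22] f(1)=1,f(2)=16,f(11)=14641,f(22)=234256 ⇒ 248914
d|23:{1,23}  Σf=1+279841=279842
[q^24] f(1)=1,f(2)=16,f(3)=81,f(4)=256,f(6)=1296,f(8)=4096,f(12)=20736,f(24)=331776 ⇒ 358258
q^25  k|25↦f(k): 25:390625 5:625 1:1  a_25=391251
q^26  k|26↦f(k): 26:456976 13:28561 2:16 1:1  a_26=485554
q^27  k|27↦f(k): 27:531441 9:6561 3:81 1:1  a_27=538084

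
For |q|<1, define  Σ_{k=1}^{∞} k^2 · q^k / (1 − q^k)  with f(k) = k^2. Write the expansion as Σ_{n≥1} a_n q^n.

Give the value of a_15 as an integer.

[q^15] f(15)=225,f(5)=25,f(3)=9,f(1)=1 ⇒ 260

a_15 = 260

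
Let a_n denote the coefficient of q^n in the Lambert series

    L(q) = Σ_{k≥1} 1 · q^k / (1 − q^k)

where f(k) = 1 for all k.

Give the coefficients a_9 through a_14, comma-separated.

d|9:{9,3,1}  Σf=1+1+1=3
n=10: 10·1 5·2 2·5 1·10  f→[1+1+1+1]=4
[q^11] f(11)=1,f(1)=1 ⇒ 2
n=12: 12·1 6·2 4·3 3·4 2·6 1·12  f→[1+1+1+1+1+1]=6
d|13:{1,13}  Σf=1+1=2
d|14:{14,7,2,1}  Σf=1+1+1+1=4

3, 4, 2, 6, 2, 4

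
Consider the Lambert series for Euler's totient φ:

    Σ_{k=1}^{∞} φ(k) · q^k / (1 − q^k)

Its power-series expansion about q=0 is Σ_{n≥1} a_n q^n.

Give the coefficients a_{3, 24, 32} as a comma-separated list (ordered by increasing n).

q^3  k|3↦φ(k): 3:2 1:1  a_3=3
[q^24] φ(1)=1,φ(2)=1,φ(3)=2,φ(4)=2,φ(6)=2,φ(8)=4,φ(12)=4,φ(24)=8 ⇒ 24
n=32: 1·32 2·16 4·8 8·4 16·2 32·1  φ→[1+1+2+4+8+16]=32

3, 24, 32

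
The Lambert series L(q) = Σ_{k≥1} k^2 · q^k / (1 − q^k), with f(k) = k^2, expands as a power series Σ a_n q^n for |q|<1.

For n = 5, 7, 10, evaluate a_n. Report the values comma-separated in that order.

26, 50, 130

d|5:{1,5}  Σf=1+25=26
q^7  k|7↦f(k): 1:1 7:49  a_7=50
n=10: 10·1 5·2 2·5 1·10  f→[100+25+4+1]=130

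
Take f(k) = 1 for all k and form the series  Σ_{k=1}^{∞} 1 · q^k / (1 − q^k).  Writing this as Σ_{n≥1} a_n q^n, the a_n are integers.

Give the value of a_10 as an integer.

[q^10] f(10)=1,f(5)=1,f(2)=1,f(1)=1 ⇒ 4

a_10 = 4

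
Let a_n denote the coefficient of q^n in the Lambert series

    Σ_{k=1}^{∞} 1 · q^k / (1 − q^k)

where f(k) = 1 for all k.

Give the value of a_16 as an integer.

[q^16] f(16)=1,f(8)=1,f(4)=1,f(2)=1,f(1)=1 ⇒ 5

a_16 = 5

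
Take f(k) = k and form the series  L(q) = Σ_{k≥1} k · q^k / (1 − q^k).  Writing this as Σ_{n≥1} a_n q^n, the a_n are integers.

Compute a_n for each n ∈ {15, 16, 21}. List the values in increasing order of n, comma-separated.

24, 31, 32

d|15:{15,5,3,1}  Σf=15+5+3+1=24
q^16  k|16↦f(k): 1:1 2:2 4:4 8:8 16:16  a_16=31
n=21: 1·21 3·7 7·3 21·1  f→[1+3+7+21]=32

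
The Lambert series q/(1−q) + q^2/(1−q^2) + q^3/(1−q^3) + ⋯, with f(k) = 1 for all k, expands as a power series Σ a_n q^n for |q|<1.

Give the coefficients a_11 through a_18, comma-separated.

2, 6, 2, 4, 4, 5, 2, 6

q^11  k|11↦f(k): 11:1 1:1  a_11=2
n=12: 1·12 2·6 3·4 4·3 6·2 12·1  f→[1+1+1+1+1+1]=6
q^13  k|13↦f(k): 1:1 13:1  a_13=2
q^14  k|14↦f(k): 14:1 7:1 2:1 1:1  a_14=4
q^15  k|15↦f(k): 15:1 5:1 3:1 1:1  a_15=4
n=16: 16·1 8·2 4·4 2·8 1·16  f→[1+1+1+1+1]=5
q^17  k|17↦f(k): 17:1 1:1  a_17=2
q^18  k|18↦f(k): 18:1 9:1 6:1 3:1 2:1 1:1  a_18=6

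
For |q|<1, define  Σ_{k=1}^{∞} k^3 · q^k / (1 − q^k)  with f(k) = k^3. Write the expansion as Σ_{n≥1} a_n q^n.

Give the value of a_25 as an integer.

a_25 = 15751

d|25:{25,5,1}  Σf=15625+125+1=15751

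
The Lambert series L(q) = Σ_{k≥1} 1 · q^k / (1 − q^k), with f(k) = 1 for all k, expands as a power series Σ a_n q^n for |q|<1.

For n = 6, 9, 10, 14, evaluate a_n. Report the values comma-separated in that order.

4, 3, 4, 4

[q^6] f(6)=1,f(3)=1,f(2)=1,f(1)=1 ⇒ 4
n=9: 9·1 3·3 1·9  f→[1+1+1]=3
d|10:{1,2,5,10}  Σf=1+1+1+1=4
n=14: 14·1 7·2 2·7 1·14  f→[1+1+1+1]=4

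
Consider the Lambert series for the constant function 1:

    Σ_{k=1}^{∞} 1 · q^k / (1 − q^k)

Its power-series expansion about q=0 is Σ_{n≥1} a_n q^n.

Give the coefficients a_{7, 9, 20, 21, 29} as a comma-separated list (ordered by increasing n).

2, 3, 6, 4, 2

[q^7] f(7)=1,f(1)=1 ⇒ 2
[q^9] f(9)=1,f(3)=1,f(1)=1 ⇒ 3
d|20:{1,2,4,5,10,20}  Σf=1+1+1+1+1+1=6
[q^21] f(21)=1,f(7)=1,f(3)=1,f(1)=1 ⇒ 4
d|29:{1,29}  Σf=1+1=2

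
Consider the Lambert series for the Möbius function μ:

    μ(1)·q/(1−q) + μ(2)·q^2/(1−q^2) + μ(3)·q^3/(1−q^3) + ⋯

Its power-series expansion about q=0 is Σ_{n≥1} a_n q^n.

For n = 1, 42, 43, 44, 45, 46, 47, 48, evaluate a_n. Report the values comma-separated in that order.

[q^1] μ(1)=1 ⇒ 1
n=42: 1·42 2·21 3·14 6·7 7·6 14·3 21·2 42·1  μ→[1+(-1)+(-1)+1+(-1)+1+1+(-1)]=0
d|43:{43,1}  Σμ=(-1)+1=0
[q^44] μ(1)=1,μ(2)=-1,μ(4)=0,μ(11)=-1,μ(22)=1,μ(44)=0 ⇒ 0
q^45  k|45↦μ(k): 1:1 3:-1 5:-1 9:0 15:1 45:0  a_45=0
q^46  k|46↦μ(k): 46:1 23:-1 2:-1 1:1  a_46=0
n=47: 1·47 47·1  μ→[1+(-1)]=0
[q^48] μ(1)=1,μ(2)=-1,μ(3)=-1,μ(4)=0,μ(6)=1,μ(8)=0,μ(12)=0,μ(16)=0,μ(24)=0,μ(48)=0 ⇒ 0

1, 0, 0, 0, 0, 0, 0, 0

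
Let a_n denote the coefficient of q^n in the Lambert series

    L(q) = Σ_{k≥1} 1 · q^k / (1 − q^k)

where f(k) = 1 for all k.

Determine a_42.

d|42:{42,21,14,7,6,3,2,1}  Σf=1+1+1+1+1+1+1+1=8

a_42 = 8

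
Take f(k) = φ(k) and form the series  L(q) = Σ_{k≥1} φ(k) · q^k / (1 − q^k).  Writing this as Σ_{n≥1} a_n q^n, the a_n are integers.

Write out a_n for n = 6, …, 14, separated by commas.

n=6: 1·6 2·3 3·2 6·1  φ→[1+1+2+2]=6
d|7:{1,7}  Σφ=1+6=7
n=8: 1·8 2·4 4·2 8·1  φ→[1+1+2+4]=8
n=9: 1·9 3·3 9·1  φ→[1+2+6]=9
d|10:{1,2,5,10}  Σφ=1+1+4+4=10
q^11  k|11↦φ(k): 11:10 1:1  a_11=11
n=12: 1·12 2·6 3·4 4·3 6·2 12·1  φ→[1+1+2+2+2+4]=12
d|13:{13,1}  Σφ=12+1=13
[q^14] φ(1)=1,φ(2)=1,φ(7)=6,φ(14)=6 ⇒ 14

6, 7, 8, 9, 10, 11, 12, 13, 14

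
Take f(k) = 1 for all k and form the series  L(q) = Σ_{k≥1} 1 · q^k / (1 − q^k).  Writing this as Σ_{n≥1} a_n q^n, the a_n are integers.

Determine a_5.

a_5 = 2

n=5: 5·1 1·5  f→[1+1]=2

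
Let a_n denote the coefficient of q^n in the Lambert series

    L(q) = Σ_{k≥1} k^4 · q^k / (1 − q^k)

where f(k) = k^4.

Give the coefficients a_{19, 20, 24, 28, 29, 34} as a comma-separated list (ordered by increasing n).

n=19: 1·19 19·1  f→[1+130321]=130322
q^20  k|20↦f(k): 20:160000 10:10000 5:625 4:256 2:16 1:1  a_20=170898
q^24  k|24↦f(k): 1:1 2:16 3:81 4:256 6:1296 8:4096 12:20736 24:331776  a_24=358258
[q^28] f(1)=1,f(2)=16,f(4)=256,f(7)=2401,f(14)=38416,f(28)=614656 ⇒ 655746
q^29  k|29↦f(k): 29:707281 1:1  a_29=707282
[q^34] f(34)=1336336,f(17)=83521,f(2)=16,f(1)=1 ⇒ 1419874

130322, 170898, 358258, 655746, 707282, 1419874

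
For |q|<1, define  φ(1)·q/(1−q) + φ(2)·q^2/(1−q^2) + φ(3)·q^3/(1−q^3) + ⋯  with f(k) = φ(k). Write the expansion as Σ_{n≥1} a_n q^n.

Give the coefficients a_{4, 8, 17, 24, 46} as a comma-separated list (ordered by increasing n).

q^4  k|4↦φ(k): 1:1 2:1 4:2  a_4=4
n=8: 1·8 2·4 4·2 8·1  φ→[1+1+2+4]=8
q^17  k|17↦φ(k): 17:16 1:1  a_17=17
[q^24] φ(1)=1,φ(2)=1,φ(3)=2,φ(4)=2,φ(6)=2,φ(8)=4,φ(12)=4,φ(24)=8 ⇒ 24
d|46:{1,2,23,46}  Σφ=1+1+22+22=46

4, 8, 17, 24, 46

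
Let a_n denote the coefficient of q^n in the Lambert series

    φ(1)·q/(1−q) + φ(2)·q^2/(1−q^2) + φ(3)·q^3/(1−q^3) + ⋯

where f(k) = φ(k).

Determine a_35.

d|35:{1,5,7,35}  Σφ=1+4+6+24=35

a_35 = 35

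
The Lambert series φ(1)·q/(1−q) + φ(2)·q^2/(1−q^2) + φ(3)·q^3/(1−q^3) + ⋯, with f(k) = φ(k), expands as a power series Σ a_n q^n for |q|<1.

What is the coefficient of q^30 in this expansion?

[q^30] φ(30)=8,φ(15)=8,φ(10)=4,φ(6)=2,φ(5)=4,φ(3)=2,φ(2)=1,φ(1)=1 ⇒ 30

a_30 = 30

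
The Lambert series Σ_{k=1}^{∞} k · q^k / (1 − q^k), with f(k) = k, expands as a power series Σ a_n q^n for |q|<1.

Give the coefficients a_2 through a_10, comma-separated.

q^2  k|2↦f(k): 1:1 2:2  a_2=3
n=3: 1·3 3·1  f→[1+3]=4
n=4: 1·4 2·2 4·1  f→[1+2+4]=7
q^5  k|5↦f(k): 1:1 5:5  a_5=6
[q^6] f(6)=6,f(3)=3,f(2)=2,f(1)=1 ⇒ 12
n=7: 1·7 7·1  f→[1+7]=8
n=8: 8·1 4·2 2·4 1·8  f→[8+4+2+1]=15
[q^9] f(9)=9,f(3)=3,f(1)=1 ⇒ 13
d|10:{10,5,2,1}  Σf=10+5+2+1=18

3, 4, 7, 6, 12, 8, 15, 13, 18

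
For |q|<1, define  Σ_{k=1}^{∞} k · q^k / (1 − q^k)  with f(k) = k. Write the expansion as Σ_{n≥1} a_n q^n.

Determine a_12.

[q^12] f(12)=12,f(6)=6,f(4)=4,f(3)=3,f(2)=2,f(1)=1 ⇒ 28

a_12 = 28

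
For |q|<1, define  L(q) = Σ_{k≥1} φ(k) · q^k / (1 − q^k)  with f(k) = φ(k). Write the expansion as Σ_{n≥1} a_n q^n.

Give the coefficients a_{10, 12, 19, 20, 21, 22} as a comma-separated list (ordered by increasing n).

[q^10] φ(10)=4,φ(5)=4,φ(2)=1,φ(1)=1 ⇒ 10
n=12: 1·12 2·6 3·4 4·3 6·2 12·1  φ→[1+1+2+2+2+4]=12
[q^19] φ(19)=18,φ(1)=1 ⇒ 19
[q^20] φ(20)=8,φ(10)=4,φ(5)=4,φ(4)=2,φ(2)=1,φ(1)=1 ⇒ 20
q^21  k|21↦φ(k): 21:12 7:6 3:2 1:1  a_21=21
d|22:{1,2,11,22}  Σφ=1+1+10+10=22

10, 12, 19, 20, 21, 22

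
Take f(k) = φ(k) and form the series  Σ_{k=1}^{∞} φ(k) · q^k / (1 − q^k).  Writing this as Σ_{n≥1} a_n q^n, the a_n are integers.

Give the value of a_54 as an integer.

q^54  k|54↦φ(k): 1:1 2:1 3:2 6:2 9:6 18:6 27:18 54:18  a_54=54

a_54 = 54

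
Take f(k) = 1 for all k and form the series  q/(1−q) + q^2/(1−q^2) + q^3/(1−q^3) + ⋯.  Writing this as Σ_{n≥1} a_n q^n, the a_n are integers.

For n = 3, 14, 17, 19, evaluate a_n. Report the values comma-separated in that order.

n=3: 3·1 1·3  f→[1+1]=2
[q^14] f(1)=1,f(2)=1,f(7)=1,f(14)=1 ⇒ 4
[q^17] f(1)=1,f(17)=1 ⇒ 2
q^19  k|19↦f(k): 1:1 19:1  a_19=2

2, 4, 2, 2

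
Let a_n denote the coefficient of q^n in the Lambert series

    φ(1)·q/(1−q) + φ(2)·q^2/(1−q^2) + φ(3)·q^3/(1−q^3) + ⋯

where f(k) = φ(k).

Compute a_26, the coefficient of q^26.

n=26: 1·26 2·13 13·2 26·1  φ→[1+1+12+12]=26

a_26 = 26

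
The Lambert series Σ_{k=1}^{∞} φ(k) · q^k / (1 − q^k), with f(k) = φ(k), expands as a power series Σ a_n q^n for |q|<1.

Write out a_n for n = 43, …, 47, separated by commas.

[q^43] φ(1)=1,φ(43)=42 ⇒ 43
n=44: 44·1 22·2 11·4 4·11 2·22 1·44  φ→[20+10+10+2+1+1]=44
q^45  k|45↦φ(k): 1:1 3:2 5:4 9:6 15:8 45:24  a_45=45
d|46:{1,2,23,46}  Σφ=1+1+22+22=46
[q^47] φ(1)=1,φ(47)=46 ⇒ 47

43, 44, 45, 46, 47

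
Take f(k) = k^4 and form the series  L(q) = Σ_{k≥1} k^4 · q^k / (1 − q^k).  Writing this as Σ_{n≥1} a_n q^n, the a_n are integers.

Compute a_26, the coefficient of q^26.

a_26 = 485554

n=26: 26·1 13·2 2·13 1·26  f→[456976+28561+16+1]=485554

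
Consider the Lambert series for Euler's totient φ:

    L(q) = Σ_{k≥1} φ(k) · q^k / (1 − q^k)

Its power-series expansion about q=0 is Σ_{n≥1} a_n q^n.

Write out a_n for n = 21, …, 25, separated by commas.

[q^21] φ(21)=12,φ(7)=6,φ(3)=2,φ(1)=1 ⇒ 21
d|22:{22,11,2,1}  Σφ=10+10+1+1=22
n=23: 23·1 1·23  φ→[22+1]=23
[q^24] φ(1)=1,φ(2)=1,φ(3)=2,φ(4)=2,φ(6)=2,φ(8)=4,φ(12)=4,φ(24)=8 ⇒ 24
q^25  k|25↦φ(k): 1:1 5:4 25:20  a_25=25

21, 22, 23, 24, 25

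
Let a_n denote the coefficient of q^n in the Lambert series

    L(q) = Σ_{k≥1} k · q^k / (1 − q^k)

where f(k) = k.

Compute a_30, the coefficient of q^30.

n=30: 30·1 15·2 10·3 6·5 5·6 3·10 2·15 1·30  f→[30+15+10+6+5+3+2+1]=72

a_30 = 72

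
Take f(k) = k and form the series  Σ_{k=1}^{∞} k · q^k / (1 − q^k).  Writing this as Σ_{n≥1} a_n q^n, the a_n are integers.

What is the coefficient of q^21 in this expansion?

n=21: 21·1 7·3 3·7 1·21  f→[21+7+3+1]=32

a_21 = 32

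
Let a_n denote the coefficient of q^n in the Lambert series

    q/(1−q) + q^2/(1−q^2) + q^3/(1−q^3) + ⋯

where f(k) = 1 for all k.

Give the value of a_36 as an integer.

d|36:{36,18,12,9,6,4,3,2,1}  Σf=1+1+1+1+1+1+1+1+1=9

a_36 = 9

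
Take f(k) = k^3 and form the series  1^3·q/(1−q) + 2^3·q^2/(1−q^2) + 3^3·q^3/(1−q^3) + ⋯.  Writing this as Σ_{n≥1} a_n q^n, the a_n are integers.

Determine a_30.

[q^30] f(1)=1,f(2)=8,f(3)=27,f(5)=125,f(6)=216,f(10)=1000,f(15)=3375,f(30)=27000 ⇒ 31752

a_30 = 31752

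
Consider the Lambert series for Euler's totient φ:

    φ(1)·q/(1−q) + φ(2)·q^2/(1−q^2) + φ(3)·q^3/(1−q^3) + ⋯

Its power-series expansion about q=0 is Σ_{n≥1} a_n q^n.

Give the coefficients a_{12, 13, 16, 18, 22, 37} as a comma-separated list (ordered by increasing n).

[q^12] φ(1)=1,φ(2)=1,φ(3)=2,φ(4)=2,φ(6)=2,φ(12)=4 ⇒ 12
[q^13] φ(13)=12,φ(1)=1 ⇒ 13
d|16:{1,2,4,8,16}  Σφ=1+1+2+4+8=16
n=18: 1·18 2·9 3·6 6·3 9·2 18·1  φ→[1+1+2+2+6+6]=18
q^22  k|22↦φ(k): 22:10 11:10 2:1 1:1  a_22=22
q^37  k|37↦φ(k): 37:36 1:1  a_37=37

12, 13, 16, 18, 22, 37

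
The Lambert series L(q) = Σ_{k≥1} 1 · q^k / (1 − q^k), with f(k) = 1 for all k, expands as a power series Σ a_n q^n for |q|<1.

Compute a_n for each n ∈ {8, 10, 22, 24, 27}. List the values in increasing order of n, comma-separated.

4, 4, 4, 8, 4

n=8: 8·1 4·2 2·4 1·8  f→[1+1+1+1]=4
q^10  k|10↦f(k): 1:1 2:1 5:1 10:1  a_10=4
n=22: 22·1 11·2 2·11 1·22  f→[1+1+1+1]=4
n=24: 1·24 2·12 3·8 4·6 6·4 8·3 12·2 24·1  f→[1+1+1+1+1+1+1+1]=8
d|27:{1,3,9,27}  Σf=1+1+1+1=4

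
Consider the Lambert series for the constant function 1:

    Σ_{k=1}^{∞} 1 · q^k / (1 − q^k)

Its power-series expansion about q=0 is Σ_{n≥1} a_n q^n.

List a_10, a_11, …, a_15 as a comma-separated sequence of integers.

4, 2, 6, 2, 4, 4

[q^10] f(10)=1,f(5)=1,f(2)=1,f(1)=1 ⇒ 4
d|11:{1,11}  Σf=1+1=2
[q^12] f(12)=1,f(6)=1,f(4)=1,f(3)=1,f(2)=1,f(1)=1 ⇒ 6
n=13: 13·1 1·13  f→[1+1]=2
[q^14] f(14)=1,f(7)=1,f(2)=1,f(1)=1 ⇒ 4
[q^15] f(1)=1,f(3)=1,f(5)=1,f(15)=1 ⇒ 4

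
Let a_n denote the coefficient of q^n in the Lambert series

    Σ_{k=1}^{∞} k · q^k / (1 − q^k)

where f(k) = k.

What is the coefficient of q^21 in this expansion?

a_21 = 32

d|21:{21,7,3,1}  Σf=21+7+3+1=32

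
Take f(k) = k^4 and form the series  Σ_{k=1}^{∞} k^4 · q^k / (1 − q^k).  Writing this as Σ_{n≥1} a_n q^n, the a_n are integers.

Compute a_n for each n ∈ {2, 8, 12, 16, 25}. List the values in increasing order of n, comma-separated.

17, 4369, 22386, 69905, 391251

d|2:{2,1}  Σf=16+1=17
n=8: 8·1 4·2 2·4 1·8  f→[4096+256+16+1]=4369
[q^12] f(12)=20736,f(6)=1296,f(4)=256,f(3)=81,f(2)=16,f(1)=1 ⇒ 22386
q^16  k|16↦f(k): 1:1 2:16 4:256 8:4096 16:65536  a_16=69905
[q^25] f(25)=390625,f(5)=625,f(1)=1 ⇒ 391251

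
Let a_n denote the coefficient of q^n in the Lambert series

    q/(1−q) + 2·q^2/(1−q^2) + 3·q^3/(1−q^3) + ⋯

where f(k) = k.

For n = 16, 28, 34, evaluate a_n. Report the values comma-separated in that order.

n=16: 16·1 8·2 4·4 2·8 1·16  f→[16+8+4+2+1]=31
q^28  k|28↦f(k): 28:28 14:14 7:7 4:4 2:2 1:1  a_28=56
[q^34] f(34)=34,f(17)=17,f(2)=2,f(1)=1 ⇒ 54

31, 56, 54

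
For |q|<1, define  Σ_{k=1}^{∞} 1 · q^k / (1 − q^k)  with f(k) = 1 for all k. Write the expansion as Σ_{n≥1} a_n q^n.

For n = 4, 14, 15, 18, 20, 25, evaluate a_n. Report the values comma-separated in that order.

3, 4, 4, 6, 6, 3

q^4  k|4↦f(k): 4:1 2:1 1:1  a_4=3
[q^14] f(1)=1,f(2)=1,f(7)=1,f(14)=1 ⇒ 4
n=15: 1·15 3·5 5·3 15·1  f→[1+1+1+1]=4
q^18  k|18↦f(k): 1:1 2:1 3:1 6:1 9:1 18:1  a_18=6
q^20  k|20↦f(k): 1:1 2:1 4:1 5:1 10:1 20:1  a_20=6
[q^25] f(1)=1,f(5)=1,f(25)=1 ⇒ 3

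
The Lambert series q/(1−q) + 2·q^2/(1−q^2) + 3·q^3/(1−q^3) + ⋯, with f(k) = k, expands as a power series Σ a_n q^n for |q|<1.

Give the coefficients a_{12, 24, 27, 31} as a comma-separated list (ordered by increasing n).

[q^12] f(1)=1,f(2)=2,f(3)=3,f(4)=4,f(6)=6,f(12)=12 ⇒ 28
d|24:{24,12,8,6,4,3,2,1}  Σf=24+12+8+6+4+3+2+1=60
q^27  k|27↦f(k): 27:27 9:9 3:3 1:1  a_27=40
d|31:{31,1}  Σf=31+1=32

28, 60, 40, 32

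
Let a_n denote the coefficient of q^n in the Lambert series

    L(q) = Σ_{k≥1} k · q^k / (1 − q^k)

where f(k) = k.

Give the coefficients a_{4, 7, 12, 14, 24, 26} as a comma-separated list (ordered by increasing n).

[q^4] f(1)=1,f(2)=2,f(4)=4 ⇒ 7
q^7  k|7↦f(k): 7:7 1:1  a_7=8
n=12: 1·12 2·6 3·4 4·3 6·2 12·1  f→[1+2+3+4+6+12]=28
[q^14] f(1)=1,f(2)=2,f(7)=7,f(14)=14 ⇒ 24
d|24:{24,12,8,6,4,3,2,1}  Σf=24+12+8+6+4+3+2+1=60
n=26: 1·26 2·13 13·2 26·1  f→[1+2+13+26]=42

7, 8, 28, 24, 60, 42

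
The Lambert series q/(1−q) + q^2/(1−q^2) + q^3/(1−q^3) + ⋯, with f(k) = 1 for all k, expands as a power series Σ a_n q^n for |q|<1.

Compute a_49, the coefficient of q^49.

q^49  k|49↦f(k): 49:1 7:1 1:1  a_49=3

a_49 = 3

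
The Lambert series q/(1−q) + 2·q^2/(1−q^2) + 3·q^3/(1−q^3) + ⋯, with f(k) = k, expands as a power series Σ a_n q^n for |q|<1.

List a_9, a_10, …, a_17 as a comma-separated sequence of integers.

q^9  k|9↦f(k): 9:9 3:3 1:1  a_9=13
d|10:{10,5,2,1}  Σf=10+5+2+1=18
[q^11] f(1)=1,f(11)=11 ⇒ 12
d|12:{12,6,4,3,2,1}  Σf=12+6+4+3+2+1=28
n=13: 13·1 1·13  f→[13+1]=14
q^14  k|14↦f(k): 14:14 7:7 2:2 1:1  a_14=24
[q^15] f(1)=1,f(3)=3,f(5)=5,f(15)=15 ⇒ 24
[q^16] f(16)=16,f(8)=8,f(4)=4,f(2)=2,f(1)=1 ⇒ 31
q^17  k|17↦f(k): 1:1 17:17  a_17=18

13, 18, 12, 28, 14, 24, 24, 31, 18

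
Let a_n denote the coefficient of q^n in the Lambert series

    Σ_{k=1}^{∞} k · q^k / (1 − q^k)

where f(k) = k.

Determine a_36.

[q^36] f(1)=1,f(2)=2,f(3)=3,f(4)=4,f(6)=6,f(9)=9,f(12)=12,f(18)=18,f(36)=36 ⇒ 91

a_36 = 91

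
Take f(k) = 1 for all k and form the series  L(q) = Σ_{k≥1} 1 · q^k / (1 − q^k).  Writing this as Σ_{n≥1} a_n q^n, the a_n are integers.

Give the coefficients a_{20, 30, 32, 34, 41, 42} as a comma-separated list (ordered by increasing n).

6, 8, 6, 4, 2, 8

d|20:{1,2,4,5,10,20}  Σf=1+1+1+1+1+1=6
q^30  k|30↦f(k): 1:1 2:1 3:1 5:1 6:1 10:1 15:1 30:1  a_30=8
[q^32] f(32)=1,f(16)=1,f(8)=1,f(4)=1,f(2)=1,f(1)=1 ⇒ 6
[q^34] f(1)=1,f(2)=1,f(17)=1,f(34)=1 ⇒ 4
d|41:{41,1}  Σf=1+1=2
n=42: 42·1 21·2 14·3 7·6 6·7 3·14 2·21 1·42  f→[1+1+1+1+1+1+1+1]=8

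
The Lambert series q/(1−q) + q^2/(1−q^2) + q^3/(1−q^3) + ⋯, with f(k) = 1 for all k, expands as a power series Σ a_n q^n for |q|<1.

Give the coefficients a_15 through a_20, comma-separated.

4, 5, 2, 6, 2, 6

q^15  k|15↦f(k): 15:1 5:1 3:1 1:1  a_15=4
n=16: 16·1 8·2 4·4 2·8 1·16  f→[1+1+1+1+1]=5
q^17  k|17↦f(k): 17:1 1:1  a_17=2
d|18:{18,9,6,3,2,1}  Σf=1+1+1+1+1+1=6
q^19  k|19↦f(k): 1:1 19:1  a_19=2
n=20: 1·20 2·10 4·5 5·4 10·2 20·1  f→[1+1+1+1+1+1]=6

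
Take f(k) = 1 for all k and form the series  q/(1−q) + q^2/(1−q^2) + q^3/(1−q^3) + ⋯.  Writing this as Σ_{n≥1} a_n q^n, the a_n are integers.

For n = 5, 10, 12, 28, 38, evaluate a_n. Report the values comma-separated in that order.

n=5: 1·5 5·1  f→[1+1]=2
[q^10] f(10)=1,f(5)=1,f(2)=1,f(1)=1 ⇒ 4
n=12: 12·1 6·2 4·3 3·4 2·6 1·12  f→[1+1+1+1+1+1]=6
[q^28] f(1)=1,f(2)=1,f(4)=1,f(7)=1,f(14)=1,f(28)=1 ⇒ 6
q^38  k|38↦f(k): 38:1 19:1 2:1 1:1  a_38=4

2, 4, 6, 6, 4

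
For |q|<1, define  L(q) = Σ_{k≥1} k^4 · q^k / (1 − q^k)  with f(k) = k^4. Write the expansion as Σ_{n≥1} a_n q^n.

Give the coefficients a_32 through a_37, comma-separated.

[q^32] f(1)=1,f(2)=16,f(4)=256,f(8)=4096,f(16)=65536,f(32)=1048576 ⇒ 1118481
n=33: 1·33 3·11 11·3 33·1  f→[1+81+14641+1185921]=1200644
q^34  k|34↦f(k): 34:1336336 17:83521 2:16 1:1  a_34=1419874
d|35:{35,7,5,1}  Σf=1500625+2401+625+1=1503652
n=36: 1·36 2·18 3·12 4·9 6·6 9·4 12·3 18·2 36·1  f→[1+16+81+256+1296+6561+20736+104976+1679616]=1813539
n=37: 37·1 1·37  f→[1874161+1]=1874162

1118481, 1200644, 1419874, 1503652, 1813539, 1874162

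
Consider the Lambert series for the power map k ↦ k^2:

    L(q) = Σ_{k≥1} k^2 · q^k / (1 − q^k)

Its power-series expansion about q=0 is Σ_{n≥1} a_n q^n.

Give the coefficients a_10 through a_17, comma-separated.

d|10:{1,2,5,10}  Σf=1+4+25+100=130
[q^11] f(1)=1,f(11)=121 ⇒ 122
n=12: 12·1 6·2 4·3 3·4 2·6 1·12  f→[144+36+16+9+4+1]=210
n=13: 1·13 13·1  f→[1+169]=170
d|14:{1,2,7,14}  Σf=1+4+49+196=250
[q^15] f(15)=225,f(5)=25,f(3)=9,f(1)=1 ⇒ 260
n=16: 16·1 8·2 4·4 2·8 1·16  f→[256+64+16+4+1]=341
d|17:{1,17}  Σf=1+289=290

130, 122, 210, 170, 250, 260, 341, 290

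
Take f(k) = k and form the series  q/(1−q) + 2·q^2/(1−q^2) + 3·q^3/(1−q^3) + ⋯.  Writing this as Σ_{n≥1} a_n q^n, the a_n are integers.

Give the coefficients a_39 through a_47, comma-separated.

56, 90, 42, 96, 44, 84, 78, 72, 48

q^39  k|39↦f(k): 1:1 3:3 13:13 39:39  a_39=56
q^40  k|40↦f(k): 40:40 20:20 10:10 8:8 5:5 4:4 2:2 1:1  a_40=90
d|41:{41,1}  Σf=41+1=42
q^42  k|42↦f(k): 1:1 2:2 3:3 6:6 7:7 14:14 21:21 42:42  a_42=96
[q^43] f(43)=43,f(1)=1 ⇒ 44
q^44  k|44↦f(k): 1:1 2:2 4:4 11:11 22:22 44:44  a_44=84
d|45:{1,3,5,9,15,45}  Σf=1+3+5+9+15+45=78
d|46:{46,23,2,1}  Σf=46+23+2+1=72
q^47  k|47↦f(k): 1:1 47:47  a_47=48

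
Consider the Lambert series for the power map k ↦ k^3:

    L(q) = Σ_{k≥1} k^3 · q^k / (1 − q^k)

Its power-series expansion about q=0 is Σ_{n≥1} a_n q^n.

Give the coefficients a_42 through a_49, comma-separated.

86688, 79508, 97236, 95382, 109512, 103824, 131068, 117993

d|42:{1,2,3,6,7,14,21,42}  Σf=1+8+27+216+343+2744+9261+74088=86688
n=43: 1·43 43·1  f→[1+79507]=79508
q^44  k|44↦f(k): 1:1 2:8 4:64 11:1331 22:10648 44:85184  a_44=97236
d|45:{1,3,5,9,15,45}  Σf=1+27+125+729+3375+91125=95382
n=46: 46·1 23·2 2·23 1·46  f→[97336+12167+8+1]=109512
[q^47] f(1)=1,f(47)=103823 ⇒ 103824
n=48: 1·48 2·24 3·16 4·12 6·8 8·6 12·4 16·3 24·2 48·1  f→[1+8+27+64+216+512+1728+4096+13824+110592]=131068
[q^49] f(49)=117649,f(7)=343,f(1)=1 ⇒ 117993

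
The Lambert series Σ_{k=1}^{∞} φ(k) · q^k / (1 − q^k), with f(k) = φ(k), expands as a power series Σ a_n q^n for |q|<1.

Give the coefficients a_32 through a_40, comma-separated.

n=32: 32·1 16·2 8·4 4·8 2·16 1·32  φ→[16+8+4+2+1+1]=32
n=33: 1·33 3·11 11·3 33·1  φ→[1+2+10+20]=33
[q^34] φ(1)=1,φ(2)=1,φ(17)=16,φ(34)=16 ⇒ 34
[q^35] φ(35)=24,φ(7)=6,φ(5)=4,φ(1)=1 ⇒ 35
q^36  k|36↦φ(k): 36:12 18:6 12:4 9:6 6:2 4:2 3:2 2:1 1:1  a_36=36
q^37  k|37↦φ(k): 1:1 37:36  a_37=37
[q^38] φ(1)=1,φ(2)=1,φ(19)=18,φ(38)=18 ⇒ 38
n=39: 39·1 13·3 3·13 1·39  φ→[24+12+2+1]=39
[q^40] φ(1)=1,φ(2)=1,φ(4)=2,φ(5)=4,φ(8)=4,φ(10)=4,φ(20)=8,φ(40)=16 ⇒ 40

32, 33, 34, 35, 36, 37, 38, 39, 40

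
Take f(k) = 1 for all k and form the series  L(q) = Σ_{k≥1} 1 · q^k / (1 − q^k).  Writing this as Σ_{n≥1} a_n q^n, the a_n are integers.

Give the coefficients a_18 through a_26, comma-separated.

q^18  k|18↦f(k): 1:1 2:1 3:1 6:1 9:1 18:1  a_18=6
q^19  k|19↦f(k): 1:1 19:1  a_19=2
[q^20] f(1)=1,f(2)=1,f(4)=1,f(5)=1,f(10)=1,f(20)=1 ⇒ 6
[q^21] f(21)=1,f(7)=1,f(3)=1,f(1)=1 ⇒ 4
n=22: 22·1 11·2 2·11 1·22  f→[1+1+1+1]=4
q^23  k|23↦f(k): 23:1 1:1  a_23=2
q^24  k|24↦f(k): 1:1 2:1 3:1 4:1 6:1 8:1 12:1 24:1  a_24=8
n=25: 1·25 5·5 25·1  f→[1+1+1]=3
d|26:{1,2,13,26}  Σf=1+1+1+1=4

6, 2, 6, 4, 4, 2, 8, 3, 4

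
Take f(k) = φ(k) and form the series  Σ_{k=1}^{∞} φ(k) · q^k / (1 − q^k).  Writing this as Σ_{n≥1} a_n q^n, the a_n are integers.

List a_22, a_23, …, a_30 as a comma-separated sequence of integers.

n=22: 22·1 11·2 2·11 1·22  φ→[10+10+1+1]=22
n=23: 1·23 23·1  φ→[1+22]=23
n=24: 24·1 12·2 8·3 6·4 4·6 3·8 2·12 1·24  φ→[8+4+4+2+2+2+1+1]=24
q^25  k|25↦φ(k): 25:20 5:4 1:1  a_25=25
n=26: 1·26 2·13 13·2 26·1  φ→[1+1+12+12]=26
[q^27] φ(1)=1,φ(3)=2,φ(9)=6,φ(27)=18 ⇒ 27
q^28  k|28↦φ(k): 28:12 14:6 7:6 4:2 2:1 1:1  a_28=28
n=29: 1·29 29·1  φ→[1+28]=29
d|30:{30,15,10,6,5,3,2,1}  Σφ=8+8+4+2+4+2+1+1=30

22, 23, 24, 25, 26, 27, 28, 29, 30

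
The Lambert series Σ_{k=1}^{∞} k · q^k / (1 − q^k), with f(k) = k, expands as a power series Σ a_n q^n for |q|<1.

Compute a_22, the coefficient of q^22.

q^22  k|22↦f(k): 22:22 11:11 2:2 1:1  a_22=36

a_22 = 36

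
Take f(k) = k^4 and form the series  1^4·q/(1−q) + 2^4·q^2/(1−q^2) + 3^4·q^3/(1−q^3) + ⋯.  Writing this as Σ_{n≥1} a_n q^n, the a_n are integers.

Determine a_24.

[q^24] f(1)=1,f(2)=16,f(3)=81,f(4)=256,f(6)=1296,f(8)=4096,f(12)=20736,f(24)=331776 ⇒ 358258

a_24 = 358258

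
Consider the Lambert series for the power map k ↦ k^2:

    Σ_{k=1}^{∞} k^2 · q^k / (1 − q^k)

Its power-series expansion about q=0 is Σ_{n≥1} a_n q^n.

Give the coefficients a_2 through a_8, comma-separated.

n=2: 1·2 2·1  f→[1+4]=5
q^3  k|3↦f(k): 1:1 3:9  a_3=10
d|4:{4,2,1}  Σf=16+4+1=21
d|5:{5,1}  Σf=25+1=26
[q^6] f(6)=36,f(3)=9,f(2)=4,f(1)=1 ⇒ 50
d|7:{7,1}  Σf=49+1=50
q^8  k|8↦f(k): 1:1 2:4 4:16 8:64  a_8=85

5, 10, 21, 26, 50, 50, 85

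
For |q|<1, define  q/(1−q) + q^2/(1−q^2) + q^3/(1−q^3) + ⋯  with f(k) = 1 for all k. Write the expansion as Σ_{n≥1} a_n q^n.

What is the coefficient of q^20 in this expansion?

d|20:{20,10,5,4,2,1}  Σf=1+1+1+1+1+1=6

a_20 = 6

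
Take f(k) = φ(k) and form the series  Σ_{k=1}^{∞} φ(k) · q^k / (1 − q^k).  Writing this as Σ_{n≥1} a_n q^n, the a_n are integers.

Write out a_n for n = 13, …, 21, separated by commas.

n=13: 1·13 13·1  φ→[1+12]=13
[q^14] φ(14)=6,φ(7)=6,φ(2)=1,φ(1)=1 ⇒ 14
q^15  k|15↦φ(k): 1:1 3:2 5:4 15:8  a_15=15
d|16:{16,8,4,2,1}  Σφ=8+4+2+1+1=16
n=17: 17·1 1·17  φ→[16+1]=17
n=18: 1·18 2·9 3·6 6·3 9·2 18·1  φ→[1+1+2+2+6+6]=18
[q^19] φ(19)=18,φ(1)=1 ⇒ 19
n=20: 1·20 2·10 4·5 5·4 10·2 20·1  φ→[1+1+2+4+4+8]=20
n=21: 1·21 3·7 7·3 21·1  φ→[1+2+6+12]=21

13, 14, 15, 16, 17, 18, 19, 20, 21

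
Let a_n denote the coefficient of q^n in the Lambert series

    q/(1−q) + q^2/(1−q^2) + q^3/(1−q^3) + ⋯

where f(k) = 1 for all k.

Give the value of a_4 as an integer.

[q^4] f(1)=1,f(2)=1,f(4)=1 ⇒ 3

a_4 = 3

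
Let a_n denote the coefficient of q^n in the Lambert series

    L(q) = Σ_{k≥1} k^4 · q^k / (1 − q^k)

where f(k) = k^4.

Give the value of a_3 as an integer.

n=3: 3·1 1·3  f→[81+1]=82

a_3 = 82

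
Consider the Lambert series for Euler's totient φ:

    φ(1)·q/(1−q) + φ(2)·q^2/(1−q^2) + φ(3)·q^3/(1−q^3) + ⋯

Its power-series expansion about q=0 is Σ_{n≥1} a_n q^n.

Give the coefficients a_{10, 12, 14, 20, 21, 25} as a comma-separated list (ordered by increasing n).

n=10: 10·1 5·2 2·5 1·10  φ→[4+4+1+1]=10
d|12:{12,6,4,3,2,1}  Σφ=4+2+2+2+1+1=12
q^14  k|14↦φ(k): 1:1 2:1 7:6 14:6  a_14=14
[q^20] φ(1)=1,φ(2)=1,φ(4)=2,φ(5)=4,φ(10)=4,φ(20)=8 ⇒ 20
n=21: 21·1 7·3 3·7 1·21  φ→[12+6+2+1]=21
d|25:{1,5,25}  Σφ=1+4+20=25

10, 12, 14, 20, 21, 25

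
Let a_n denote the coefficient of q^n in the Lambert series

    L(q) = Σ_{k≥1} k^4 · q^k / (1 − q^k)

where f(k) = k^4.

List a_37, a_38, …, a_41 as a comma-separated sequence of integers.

n=37: 37·1 1·37  f→[1874161+1]=1874162
n=38: 1·38 2·19 19·2 38·1  f→[1+16+130321+2085136]=2215474
[q^39] f(1)=1,f(3)=81,f(13)=28561,f(39)=2313441 ⇒ 2342084
[q^40] f(1)=1,f(2)=16,f(4)=256,f(5)=625,f(8)=4096,f(10)=10000,f(20)=160000,f(40)=2560000 ⇒ 2734994
n=41: 41·1 1·41  f→[2825761+1]=2825762

1874162, 2215474, 2342084, 2734994, 2825762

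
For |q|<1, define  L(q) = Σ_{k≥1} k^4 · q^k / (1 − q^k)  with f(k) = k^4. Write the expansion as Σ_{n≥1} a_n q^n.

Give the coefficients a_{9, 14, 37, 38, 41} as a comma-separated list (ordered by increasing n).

q^9  k|9↦f(k): 1:1 3:81 9:6561  a_9=6643
n=14: 1·14 2·7 7·2 14·1  f→[1+16+2401+38416]=40834
q^37  k|37↦f(k): 37:1874161 1:1  a_37=1874162
d|38:{1,2,19,38}  Σf=1+16+130321+2085136=2215474
n=41: 1·41 41·1  f→[1+2825761]=2825762

6643, 40834, 1874162, 2215474, 2825762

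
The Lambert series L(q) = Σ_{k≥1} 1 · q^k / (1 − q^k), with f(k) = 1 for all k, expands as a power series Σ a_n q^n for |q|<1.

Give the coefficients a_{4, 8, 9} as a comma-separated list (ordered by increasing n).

3, 4, 3

d|4:{1,2,4}  Σf=1+1+1=3
n=8: 1·8 2·4 4·2 8·1  f→[1+1+1+1]=4
[q^9] f(1)=1,f(3)=1,f(9)=1 ⇒ 3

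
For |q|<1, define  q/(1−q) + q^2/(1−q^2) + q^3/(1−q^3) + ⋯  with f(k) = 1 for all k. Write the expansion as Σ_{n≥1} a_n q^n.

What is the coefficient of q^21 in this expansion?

[q^21] f(21)=1,f(7)=1,f(3)=1,f(1)=1 ⇒ 4

a_21 = 4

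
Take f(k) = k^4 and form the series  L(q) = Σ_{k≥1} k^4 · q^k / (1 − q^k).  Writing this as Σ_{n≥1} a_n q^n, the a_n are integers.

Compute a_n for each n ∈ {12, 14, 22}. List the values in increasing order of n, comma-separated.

n=12: 1·12 2·6 3·4 4·3 6·2 12·1  f→[1+16+81+256+1296+20736]=22386
q^14  k|14↦f(k): 14:38416 7:2401 2:16 1:1  a_14=40834
n=22: 1·22 2·11 11·2 22·1  f→[1+16+14641+234256]=248914

22386, 40834, 248914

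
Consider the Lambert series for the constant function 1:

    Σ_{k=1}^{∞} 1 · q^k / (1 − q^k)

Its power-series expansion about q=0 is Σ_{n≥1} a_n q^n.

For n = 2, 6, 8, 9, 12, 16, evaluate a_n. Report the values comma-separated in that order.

2, 4, 4, 3, 6, 5

d|2:{2,1}  Σf=1+1=2
[q^6] f(1)=1,f(2)=1,f(3)=1,f(6)=1 ⇒ 4
q^8  k|8↦f(k): 8:1 4:1 2:1 1:1  a_8=4
n=9: 9·1 3·3 1·9  f→[1+1+1]=3
n=12: 1·12 2·6 3·4 4·3 6·2 12·1  f→[1+1+1+1+1+1]=6
d|16:{16,8,4,2,1}  Σf=1+1+1+1+1=5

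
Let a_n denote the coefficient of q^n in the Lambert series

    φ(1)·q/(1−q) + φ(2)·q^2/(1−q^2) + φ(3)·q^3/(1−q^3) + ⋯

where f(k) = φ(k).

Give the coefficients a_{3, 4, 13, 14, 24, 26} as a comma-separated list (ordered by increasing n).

n=3: 1·3 3·1  φ→[1+2]=3
q^4  k|4↦φ(k): 1:1 2:1 4:2  a_4=4
n=13: 1·13 13·1  φ→[1+12]=13
d|14:{14,7,2,1}  Σφ=6+6+1+1=14
d|24:{1,2,3,4,6,8,12,24}  Σφ=1+1+2+2+2+4+4+8=24
[q^26] φ(1)=1,φ(2)=1,φ(13)=12,φ(26)=12 ⇒ 26

3, 4, 13, 14, 24, 26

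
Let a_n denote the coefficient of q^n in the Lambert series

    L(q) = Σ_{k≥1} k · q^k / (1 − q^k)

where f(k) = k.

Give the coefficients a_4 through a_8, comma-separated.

7, 6, 12, 8, 15

n=4: 1·4 2·2 4·1  f→[1+2+4]=7
q^5  k|5↦f(k): 1:1 5:5  a_5=6
d|6:{6,3,2,1}  Σf=6+3+2+1=12
[q^7] f(7)=7,f(1)=1 ⇒ 8
n=8: 8·1 4·2 2·4 1·8  f→[8+4+2+1]=15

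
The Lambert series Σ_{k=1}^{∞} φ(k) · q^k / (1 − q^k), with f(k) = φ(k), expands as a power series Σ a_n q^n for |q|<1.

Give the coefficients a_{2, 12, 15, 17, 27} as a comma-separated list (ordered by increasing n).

n=2: 1·2 2·1  φ→[1+1]=2
n=12: 12·1 6·2 4·3 3·4 2·6 1·12  φ→[4+2+2+2+1+1]=12
n=15: 15·1 5·3 3·5 1·15  φ→[8+4+2+1]=15
q^17  k|17↦φ(k): 1:1 17:16  a_17=17
[q^27] φ(27)=18,φ(9)=6,φ(3)=2,φ(1)=1 ⇒ 27

2, 12, 15, 17, 27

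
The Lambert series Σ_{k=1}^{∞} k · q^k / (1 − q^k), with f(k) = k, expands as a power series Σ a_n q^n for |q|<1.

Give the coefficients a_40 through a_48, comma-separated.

90, 42, 96, 44, 84, 78, 72, 48, 124

d|40:{1,2,4,5,8,10,20,40}  Σf=1+2+4+5+8+10+20+40=90
[q^41] f(1)=1,f(41)=41 ⇒ 42
q^42  k|42↦f(k): 42:42 21:21 14:14 7:7 6:6 3:3 2:2 1:1  a_42=96
[q^43] f(1)=1,f(43)=43 ⇒ 44
q^44  k|44↦f(k): 44:44 22:22 11:11 4:4 2:2 1:1  a_44=84
[q^45] f(1)=1,f(3)=3,f(5)=5,f(9)=9,f(15)=15,f(45)=45 ⇒ 78
q^46  k|46↦f(k): 1:1 2:2 23:23 46:46  a_46=72
n=47: 1·47 47·1  f→[1+47]=48
[q^48] f(48)=48,f(24)=24,f(16)=16,f(12)=12,f(8)=8,f(6)=6,f(4)=4,f(3)=3,f(2)=2,f(1)=1 ⇒ 124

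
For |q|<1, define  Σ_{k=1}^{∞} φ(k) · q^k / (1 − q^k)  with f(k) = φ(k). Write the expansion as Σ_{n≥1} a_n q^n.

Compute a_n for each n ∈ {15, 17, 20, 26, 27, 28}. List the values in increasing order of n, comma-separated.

q^15  k|15↦φ(k): 1:1 3:2 5:4 15:8  a_15=15
q^17  k|17↦φ(k): 1:1 17:16  a_17=17
[q^20] φ(1)=1,φ(2)=1,φ(4)=2,φ(5)=4,φ(10)=4,φ(20)=8 ⇒ 20
d|26:{26,13,2,1}  Σφ=12+12+1+1=26
d|27:{1,3,9,27}  Σφ=1+2+6+18=27
q^28  k|28↦φ(k): 1:1 2:1 4:2 7:6 14:6 28:12  a_28=28

15, 17, 20, 26, 27, 28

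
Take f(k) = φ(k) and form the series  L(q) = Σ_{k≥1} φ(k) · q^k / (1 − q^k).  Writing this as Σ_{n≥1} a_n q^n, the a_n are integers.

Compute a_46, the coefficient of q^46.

n=46: 1·46 2·23 23·2 46·1  φ→[1+1+22+22]=46

a_46 = 46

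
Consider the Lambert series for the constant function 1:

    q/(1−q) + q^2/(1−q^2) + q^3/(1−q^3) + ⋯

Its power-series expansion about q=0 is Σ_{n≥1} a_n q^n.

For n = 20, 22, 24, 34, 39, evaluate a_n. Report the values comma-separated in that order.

6, 4, 8, 4, 4

[q^20] f(20)=1,f(10)=1,f(5)=1,f(4)=1,f(2)=1,f(1)=1 ⇒ 6
q^22  k|22↦f(k): 1:1 2:1 11:1 22:1  a_22=4
d|24:{1,2,3,4,6,8,12,24}  Σf=1+1+1+1+1+1+1+1=8
d|34:{34,17,2,1}  Σf=1+1+1+1=4
n=39: 1·39 3·13 13·3 39·1  f→[1+1+1+1]=4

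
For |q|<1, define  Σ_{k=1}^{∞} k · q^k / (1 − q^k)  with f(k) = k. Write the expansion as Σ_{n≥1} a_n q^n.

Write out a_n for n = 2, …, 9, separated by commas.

[q^2] f(1)=1,f(2)=2 ⇒ 3
[q^3] f(3)=3,f(1)=1 ⇒ 4
[q^4] f(1)=1,f(2)=2,f(4)=4 ⇒ 7
q^5  k|5↦f(k): 1:1 5:5  a_5=6
d|6:{1,2,3,6}  Σf=1+2+3+6=12
d|7:{7,1}  Σf=7+1=8
n=8: 1·8 2·4 4·2 8·1  f→[1+2+4+8]=15
n=9: 1·9 3·3 9·1  f→[1+3+9]=13

3, 4, 7, 6, 12, 8, 15, 13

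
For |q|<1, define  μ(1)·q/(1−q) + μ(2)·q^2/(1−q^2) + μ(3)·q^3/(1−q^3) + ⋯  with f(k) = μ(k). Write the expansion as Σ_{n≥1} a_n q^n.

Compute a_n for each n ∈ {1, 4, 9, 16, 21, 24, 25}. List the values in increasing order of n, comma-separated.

[q^1] μ(1)=1 ⇒ 1
q^4  k|4↦μ(k): 4:0 2:-1 1:1  a_4=0
n=9: 1·9 3·3 9·1  μ→[1+(-1)+0]=0
n=16: 16·1 8·2 4·4 2·8 1·16  μ→[0+0+0+(-1)+1]=0
q^21  k|21↦μ(k): 1:1 3:-1 7:-1 21:1  a_21=0
n=24: 1·24 2·12 3·8 4·6 6·4 8·3 12·2 24·1  μ→[1+(-1)+(-1)+0+1+0+0+0]=0
q^25  k|25↦μ(k): 1:1 5:-1 25:0  a_25=0

1, 0, 0, 0, 0, 0, 0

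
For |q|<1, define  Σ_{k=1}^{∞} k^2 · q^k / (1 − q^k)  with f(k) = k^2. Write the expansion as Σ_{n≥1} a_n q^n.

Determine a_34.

a_34 = 1450

n=34: 1·34 2·17 17·2 34·1  f→[1+4+289+1156]=1450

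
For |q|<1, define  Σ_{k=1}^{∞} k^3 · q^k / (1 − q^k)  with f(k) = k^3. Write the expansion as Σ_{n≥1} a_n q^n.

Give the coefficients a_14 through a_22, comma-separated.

3096, 3528, 4681, 4914, 6813, 6860, 9198, 9632, 11988

q^14  k|14↦f(k): 14:2744 7:343 2:8 1:1  a_14=3096
n=15: 15·1 5·3 3·5 1·15  f→[3375+125+27+1]=3528
q^16  k|16↦f(k): 1:1 2:8 4:64 8:512 16:4096  a_16=4681
q^17  k|17↦f(k): 17:4913 1:1  a_17=4914
d|18:{18,9,6,3,2,1}  Σf=5832+729+216+27+8+1=6813
d|19:{19,1}  Σf=6859+1=6860
n=20: 1·20 2·10 4·5 5·4 10·2 20·1  f→[1+8+64+125+1000+8000]=9198
d|21:{21,7,3,1}  Σf=9261+343+27+1=9632
q^22  k|22↦f(k): 22:10648 11:1331 2:8 1:1  a_22=11988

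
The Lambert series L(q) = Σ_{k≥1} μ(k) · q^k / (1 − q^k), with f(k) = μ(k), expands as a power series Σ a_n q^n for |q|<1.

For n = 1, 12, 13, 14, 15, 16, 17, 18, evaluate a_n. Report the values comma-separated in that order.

q^1  k|1↦μ(k): 1:1  a_1=1
[q^12] μ(12)=0,μ(6)=1,μ(4)=0,μ(3)=-1,μ(2)=-1,μ(1)=1 ⇒ 0
[q^13] μ(1)=1,μ(13)=-1 ⇒ 0
[q^14] μ(14)=1,μ(7)=-1,μ(2)=-1,μ(1)=1 ⇒ 0
[q^15] μ(15)=1,μ(5)=-1,μ(3)=-1,μ(1)=1 ⇒ 0
[q^16] μ(16)=0,μ(8)=0,μ(4)=0,μ(2)=-1,μ(1)=1 ⇒ 0
d|17:{17,1}  Σμ=(-1)+1=0
d|18:{1,2,3,6,9,18}  Σμ=1+(-1)+(-1)+1+0+0=0

1, 0, 0, 0, 0, 0, 0, 0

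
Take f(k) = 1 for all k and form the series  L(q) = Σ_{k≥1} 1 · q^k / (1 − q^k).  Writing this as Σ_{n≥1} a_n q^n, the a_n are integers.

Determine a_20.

q^20  k|20↦f(k): 20:1 10:1 5:1 4:1 2:1 1:1  a_20=6

a_20 = 6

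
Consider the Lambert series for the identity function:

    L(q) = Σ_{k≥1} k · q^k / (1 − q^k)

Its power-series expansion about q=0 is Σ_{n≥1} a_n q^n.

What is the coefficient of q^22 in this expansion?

a_22 = 36

[q^22] f(22)=22,f(11)=11,f(2)=2,f(1)=1 ⇒ 36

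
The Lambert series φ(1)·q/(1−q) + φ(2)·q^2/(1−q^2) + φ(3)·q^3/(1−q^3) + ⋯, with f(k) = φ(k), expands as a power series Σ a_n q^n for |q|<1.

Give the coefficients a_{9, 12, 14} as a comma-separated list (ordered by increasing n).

[q^9] φ(1)=1,φ(3)=2,φ(9)=6 ⇒ 9
[q^12] φ(1)=1,φ(2)=1,φ(3)=2,φ(4)=2,φ(6)=2,φ(12)=4 ⇒ 12
q^14  k|14↦φ(k): 14:6 7:6 2:1 1:1  a_14=14

9, 12, 14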